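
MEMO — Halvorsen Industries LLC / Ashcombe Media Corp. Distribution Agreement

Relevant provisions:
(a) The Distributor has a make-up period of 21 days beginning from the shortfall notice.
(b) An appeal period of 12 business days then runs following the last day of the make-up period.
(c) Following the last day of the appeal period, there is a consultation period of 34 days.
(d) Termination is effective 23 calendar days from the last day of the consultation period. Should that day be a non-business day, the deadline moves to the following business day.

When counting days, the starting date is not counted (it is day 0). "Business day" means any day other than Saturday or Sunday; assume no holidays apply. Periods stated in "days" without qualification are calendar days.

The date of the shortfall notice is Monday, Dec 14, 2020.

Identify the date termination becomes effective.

The last day of the make-up period: 21 calendar days after Dec 14, 2020 is Jan 4, 2021.
The last day of the appeal period: 12 business days after Monday, Jan 4, 2021, skipping weekends — Jan 5, Jan 6, Jan 7, Jan 8, …, Jan 18, Jan 19, Jan 20 — lands on Wednesday, Jan 20, 2021.
The last day of the consultation period: Jan 20, 2021 + 34 days = Feb 23, 2021.
The date termination becomes effective: 23 calendar days after Feb 23, 2021 is Mar 18, 2021. Mar 18, 2021 is a Thursday, so no roll-forward applies.

Mar 18, 2021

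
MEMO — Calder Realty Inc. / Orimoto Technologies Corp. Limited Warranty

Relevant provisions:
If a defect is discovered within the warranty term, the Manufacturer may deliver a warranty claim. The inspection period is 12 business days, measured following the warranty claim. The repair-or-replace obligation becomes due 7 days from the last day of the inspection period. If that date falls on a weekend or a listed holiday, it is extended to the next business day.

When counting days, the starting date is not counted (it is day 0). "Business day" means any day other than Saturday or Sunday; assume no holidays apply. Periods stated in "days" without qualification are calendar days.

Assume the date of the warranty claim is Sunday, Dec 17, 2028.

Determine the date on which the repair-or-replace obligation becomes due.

The last day of the inspection period: 12 business days after Sunday, Dec 17, 2028, skipping weekends — Dec 18, Dec 19, Dec 20, Dec 21, …, Dec 29, Jan 1, Jan 2 — lands on Tuesday, Jan 2, 2029.
Adding 7 calendar days to Jan 2, 2029 gives Jan 9, 2029, which is the date on which the repair-or-replace obligation becomes due. Jan 9, 2029 is a Tuesday, so no roll-forward applies.

Jan 9, 2029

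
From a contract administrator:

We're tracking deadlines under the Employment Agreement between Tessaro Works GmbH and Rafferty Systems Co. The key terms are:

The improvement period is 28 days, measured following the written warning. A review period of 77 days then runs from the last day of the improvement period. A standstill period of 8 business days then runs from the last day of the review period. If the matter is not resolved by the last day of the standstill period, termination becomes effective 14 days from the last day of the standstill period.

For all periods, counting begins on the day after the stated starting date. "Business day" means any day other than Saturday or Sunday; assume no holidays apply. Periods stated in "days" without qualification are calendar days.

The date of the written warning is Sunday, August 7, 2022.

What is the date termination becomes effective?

The last day of the improvement period: August 7, 2022 + 28 days = September 4, 2022.
Adding 77 calendar days to September 4, 2022 gives November 20, 2022, which is the last day of the review period.
The last day of the standstill period: counting 8 business days from Sunday, November 20, 2022 (Nov 21, Nov 22, Nov 23, Nov 24, Nov 25, Nov 28, Nov 29, Nov 30, skipping weekends) reaches Wednesday, November 30, 2022.
The date termination becomes effective: November 30, 2022 + 14 days = December 14, 2022.

December 14, 2022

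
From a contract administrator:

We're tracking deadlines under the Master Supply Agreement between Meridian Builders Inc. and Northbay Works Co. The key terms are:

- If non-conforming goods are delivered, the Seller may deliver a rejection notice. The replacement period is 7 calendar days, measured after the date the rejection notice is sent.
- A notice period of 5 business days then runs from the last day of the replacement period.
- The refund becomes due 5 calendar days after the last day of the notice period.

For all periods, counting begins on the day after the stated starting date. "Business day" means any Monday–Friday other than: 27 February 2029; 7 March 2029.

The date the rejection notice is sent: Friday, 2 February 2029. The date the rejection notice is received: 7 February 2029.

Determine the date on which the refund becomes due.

The last day of the replacement period: 2 February 2029 + 7 days = 9 February 2029.
The last day of the notice period: counting 5 business days from Friday, 9 February 2029 (Feb 12, Feb 13, Feb 14, Feb 15, Feb 16, skipping weekends) reaches Friday, 16 February 2029.
The date on which the refund becomes due: 16 February 2029 + 5 days = 21 February 2029.

21 February 2029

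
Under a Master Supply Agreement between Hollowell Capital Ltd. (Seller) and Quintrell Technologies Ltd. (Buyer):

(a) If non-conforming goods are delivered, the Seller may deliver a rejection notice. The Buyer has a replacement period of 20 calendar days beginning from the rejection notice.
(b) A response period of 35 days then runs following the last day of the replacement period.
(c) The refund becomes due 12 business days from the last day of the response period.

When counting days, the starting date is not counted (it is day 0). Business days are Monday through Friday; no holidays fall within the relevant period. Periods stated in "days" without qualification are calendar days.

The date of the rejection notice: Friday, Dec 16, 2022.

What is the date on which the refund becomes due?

Feb 27, 2023

The last day of the replacement period: Dec 16, 2022 + 20 days = Jan 5, 2023.
The last day of the response period: Jan 5, 2023 + 35 days = Feb 9, 2023.
From Thursday, Feb 9, 2023, 12 business days (Feb 10, Feb 13, Feb 14, Feb 15, …, Feb 23, Feb 24, Feb 27, skipping weekends) brings us to Monday, Feb 27, 2023, which is the date on which the refund becomes due.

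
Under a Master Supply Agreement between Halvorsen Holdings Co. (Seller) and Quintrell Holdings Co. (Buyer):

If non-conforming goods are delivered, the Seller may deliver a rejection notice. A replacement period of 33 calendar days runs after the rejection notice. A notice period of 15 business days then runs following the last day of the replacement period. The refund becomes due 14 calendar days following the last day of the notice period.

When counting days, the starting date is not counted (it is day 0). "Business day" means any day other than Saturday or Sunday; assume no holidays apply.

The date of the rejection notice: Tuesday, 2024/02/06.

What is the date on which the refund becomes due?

The last day of the replacement period: 2024/02/06 + 33 days = 2024/03/10.
The last day of the notice period: counting 15 business days from Sunday, 2024/03/10 (Mar 11, Mar 12, Mar 13, Mar 14, …, Mar 27, Mar 28, Mar 29, skipping weekends) reaches Friday, 2024/03/29.
The date on which the refund becomes due: 2024/03/29 + 14 days = 2024/04/12.

2024/04/12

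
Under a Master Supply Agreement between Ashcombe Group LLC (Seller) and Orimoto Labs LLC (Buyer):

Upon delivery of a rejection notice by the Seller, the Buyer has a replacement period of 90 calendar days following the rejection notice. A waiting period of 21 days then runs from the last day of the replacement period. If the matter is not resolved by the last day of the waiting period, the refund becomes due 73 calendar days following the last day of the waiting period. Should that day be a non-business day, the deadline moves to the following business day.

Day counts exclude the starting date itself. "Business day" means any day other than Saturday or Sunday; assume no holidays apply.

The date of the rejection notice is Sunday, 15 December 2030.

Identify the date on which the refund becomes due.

17 June 2031

The last day of the replacement period: 15 December 2030 + 90 days = 15 March 2031.
Adding 21 calendar days to 15 March 2031 gives 5 April 2031, which is the last day of the waiting period.
The date on which the refund becomes due: 5 April 2031 + 73 days = 17 June 2031. 17 June 2031 is a Tuesday, so no roll-forward applies.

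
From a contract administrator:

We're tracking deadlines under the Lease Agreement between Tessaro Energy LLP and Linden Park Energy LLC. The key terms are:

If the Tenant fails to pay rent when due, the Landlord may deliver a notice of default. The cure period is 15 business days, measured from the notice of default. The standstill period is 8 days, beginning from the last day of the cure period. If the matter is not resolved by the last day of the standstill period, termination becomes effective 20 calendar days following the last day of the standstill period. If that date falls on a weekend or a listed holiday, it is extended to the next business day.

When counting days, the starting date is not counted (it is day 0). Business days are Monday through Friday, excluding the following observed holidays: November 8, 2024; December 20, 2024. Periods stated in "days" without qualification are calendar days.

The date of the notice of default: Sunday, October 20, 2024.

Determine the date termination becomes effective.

The last day of the cure period: counting 15 business days from Sunday, October 20, 2024 (Oct 21, Oct 22, Oct 23, Oct 24, …, Nov 6, Nov 7, Nov 11, skipping weekends and the listed holiday on Nov 8) reaches Monday, November 11, 2024.
The last day of the standstill period: 8 calendar days after November 11, 2024 is November 19, 2024.
Adding 20 calendar days to November 19, 2024 gives December 9, 2024, which is the date termination becomes effective. December 9, 2024 is a Monday and is not a listed holiday, so no roll-forward applies.

December 9, 2024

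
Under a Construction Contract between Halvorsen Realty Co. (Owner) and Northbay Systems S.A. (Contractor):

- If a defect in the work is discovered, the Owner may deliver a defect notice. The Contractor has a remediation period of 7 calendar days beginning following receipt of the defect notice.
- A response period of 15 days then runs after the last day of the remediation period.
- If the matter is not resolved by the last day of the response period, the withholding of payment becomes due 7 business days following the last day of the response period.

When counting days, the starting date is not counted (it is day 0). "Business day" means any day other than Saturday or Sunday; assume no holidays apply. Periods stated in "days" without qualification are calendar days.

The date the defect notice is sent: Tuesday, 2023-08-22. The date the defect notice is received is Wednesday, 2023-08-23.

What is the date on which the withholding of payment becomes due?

2023-09-25

Adding 7 calendar days to 2023-08-23 gives 2023-08-30, which is the last day of the remediation period.
Adding 15 calendar days to 2023-08-30 gives 2023-09-14, which is the last day of the response period.
From Thursday, 2023-09-14, 7 business days (Sep 15, Sep 18, Sep 19, Sep 20, Sep 21, Sep 22, Sep 25, skipping weekends) brings us to Monday, 2023-09-25, which is the date on which the withholding of payment becomes due.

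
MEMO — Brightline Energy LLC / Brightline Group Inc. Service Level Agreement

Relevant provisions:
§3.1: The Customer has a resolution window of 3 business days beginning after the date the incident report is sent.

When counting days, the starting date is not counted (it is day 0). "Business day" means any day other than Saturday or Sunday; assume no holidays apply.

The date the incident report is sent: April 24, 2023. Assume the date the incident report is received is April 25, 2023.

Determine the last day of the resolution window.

April 27, 2023

From Monday, April 24, 2023, 3 business days (Apr 25, Apr 26, Apr 27, skipping weekends) brings us to Thursday, April 27, 2023, which is the last day of the resolution window.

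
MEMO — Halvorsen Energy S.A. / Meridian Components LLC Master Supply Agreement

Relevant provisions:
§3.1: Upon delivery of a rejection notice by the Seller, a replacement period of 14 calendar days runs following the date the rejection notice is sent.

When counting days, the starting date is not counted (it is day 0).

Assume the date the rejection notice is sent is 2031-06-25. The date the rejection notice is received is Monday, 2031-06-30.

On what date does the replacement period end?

2031-07-09

The last day of the replacement period: 14 calendar days after 2031-06-25 is 2031-07-09.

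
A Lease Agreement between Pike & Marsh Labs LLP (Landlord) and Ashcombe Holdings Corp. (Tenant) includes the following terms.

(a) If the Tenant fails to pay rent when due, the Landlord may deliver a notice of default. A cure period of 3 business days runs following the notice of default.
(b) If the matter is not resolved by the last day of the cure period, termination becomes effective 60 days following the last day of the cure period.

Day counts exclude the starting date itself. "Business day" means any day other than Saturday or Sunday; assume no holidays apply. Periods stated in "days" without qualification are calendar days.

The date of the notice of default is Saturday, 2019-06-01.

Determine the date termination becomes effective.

From Saturday, 2019-06-01, 3 business days (Jun 3, Jun 4, Jun 5, skipping weekends) brings us to Wednesday, 2019-06-05, which is the last day of the cure period.
The date termination becomes effective: 2019-06-05 + 60 days = 2019-08-04.

2019-08-04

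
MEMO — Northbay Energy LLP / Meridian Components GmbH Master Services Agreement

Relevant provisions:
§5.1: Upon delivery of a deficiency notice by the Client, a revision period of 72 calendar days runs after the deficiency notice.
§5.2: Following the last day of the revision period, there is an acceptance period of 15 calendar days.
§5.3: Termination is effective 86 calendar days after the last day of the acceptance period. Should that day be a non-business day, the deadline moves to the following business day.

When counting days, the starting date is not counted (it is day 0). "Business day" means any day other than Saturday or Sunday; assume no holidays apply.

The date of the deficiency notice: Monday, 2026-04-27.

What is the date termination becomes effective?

The last day of the revision period: 2026-04-27 + 72 days = 2026-07-08.
Adding 15 calendar days to 2026-07-08 gives 2026-07-23, which is the last day of the acceptance period.
The date termination becomes effective: 2026-07-23 + 86 days = 2026-10-17. That falls on a Saturday, so it rolls to the next business day, Monday, 2026-10-19.

2026-10-19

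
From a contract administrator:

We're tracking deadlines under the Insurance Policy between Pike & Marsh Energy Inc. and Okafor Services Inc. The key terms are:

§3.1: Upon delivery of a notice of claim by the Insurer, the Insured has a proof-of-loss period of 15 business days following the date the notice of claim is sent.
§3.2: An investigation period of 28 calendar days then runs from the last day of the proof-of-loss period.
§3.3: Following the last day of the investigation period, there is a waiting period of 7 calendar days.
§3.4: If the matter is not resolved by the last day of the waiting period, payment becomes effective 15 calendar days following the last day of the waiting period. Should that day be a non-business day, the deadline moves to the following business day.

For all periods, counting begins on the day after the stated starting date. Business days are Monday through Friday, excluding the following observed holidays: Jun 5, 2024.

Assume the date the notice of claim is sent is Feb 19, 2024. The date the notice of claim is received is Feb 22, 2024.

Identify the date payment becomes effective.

Apr 30, 2024

From Monday, Feb 19, 2024, 15 business days (Feb 20, Feb 21, Feb 22, Feb 23, …, Mar 7, Mar 8, Mar 11, skipping weekends) brings us to Monday, Mar 11, 2024, which is the last day of the proof-of-loss period.
The last day of the investigation period: 28 calendar days after Mar 11, 2024 is Apr 8, 2024.
Adding 7 calendar days to Apr 8, 2024 gives Apr 15, 2024, which is the last day of the waiting period.
The date payment becomes effective: Apr 15, 2024 + 15 days = Apr 30, 2024. Apr 30, 2024 is a Tuesday and is not a listed holiday, so no roll-forward applies.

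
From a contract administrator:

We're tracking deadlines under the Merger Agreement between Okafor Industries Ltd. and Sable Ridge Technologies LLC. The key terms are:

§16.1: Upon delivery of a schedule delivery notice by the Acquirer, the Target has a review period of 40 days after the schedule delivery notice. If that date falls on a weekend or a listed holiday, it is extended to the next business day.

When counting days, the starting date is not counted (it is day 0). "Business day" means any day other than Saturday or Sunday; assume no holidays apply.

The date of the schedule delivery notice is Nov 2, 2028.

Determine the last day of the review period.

Dec 12, 2028

The last day of the review period: 40 calendar days after Nov 2, 2028 is Dec 12, 2028. Dec 12, 2028 is a Tuesday, so no roll-forward applies.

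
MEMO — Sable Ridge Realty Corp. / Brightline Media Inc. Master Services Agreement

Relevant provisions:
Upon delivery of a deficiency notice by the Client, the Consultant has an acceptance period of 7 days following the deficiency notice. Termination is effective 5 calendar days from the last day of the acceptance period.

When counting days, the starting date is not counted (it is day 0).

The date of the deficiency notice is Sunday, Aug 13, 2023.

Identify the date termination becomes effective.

Aug 25, 2023

The last day of the acceptance period: 7 calendar days after Aug 13, 2023 is Aug 20, 2023.
The date termination becomes effective: Aug 20, 2023 + 5 days = Aug 25, 2023.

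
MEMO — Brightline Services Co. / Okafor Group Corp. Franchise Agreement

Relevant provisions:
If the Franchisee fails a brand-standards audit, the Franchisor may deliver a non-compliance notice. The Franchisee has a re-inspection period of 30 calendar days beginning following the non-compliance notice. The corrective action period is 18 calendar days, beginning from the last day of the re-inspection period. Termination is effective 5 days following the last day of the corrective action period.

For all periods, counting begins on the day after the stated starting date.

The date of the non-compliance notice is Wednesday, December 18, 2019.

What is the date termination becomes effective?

February 9, 2020

Adding 30 calendar days to December 18, 2019 gives January 17, 2020, which is the last day of the re-inspection period.
The last day of the corrective action period: January 17, 2020 + 18 days = February 4, 2020.
The date termination becomes effective: 5 calendar days after February 4, 2020 is February 9, 2020.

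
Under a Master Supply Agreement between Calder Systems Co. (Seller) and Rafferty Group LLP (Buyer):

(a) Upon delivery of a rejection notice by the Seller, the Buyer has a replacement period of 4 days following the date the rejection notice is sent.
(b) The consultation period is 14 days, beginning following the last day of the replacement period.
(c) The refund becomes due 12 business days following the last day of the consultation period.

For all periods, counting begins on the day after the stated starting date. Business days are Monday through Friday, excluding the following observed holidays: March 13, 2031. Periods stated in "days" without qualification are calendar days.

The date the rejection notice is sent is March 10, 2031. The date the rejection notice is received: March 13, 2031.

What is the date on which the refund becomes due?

The last day of the replacement period: March 10, 2031 + 4 days = March 14, 2031.
Adding 14 calendar days to March 14, 2031 gives March 28, 2031, which is the last day of the consultation period.
From Friday, March 28, 2031, 12 business days (Mar 31, Apr 1, Apr 2, Apr 3, …, Apr 11, Apr 14, Apr 15, skipping weekends) brings us to Tuesday, April 15, 2031, which is the date on which the refund becomes due.

April 15, 2031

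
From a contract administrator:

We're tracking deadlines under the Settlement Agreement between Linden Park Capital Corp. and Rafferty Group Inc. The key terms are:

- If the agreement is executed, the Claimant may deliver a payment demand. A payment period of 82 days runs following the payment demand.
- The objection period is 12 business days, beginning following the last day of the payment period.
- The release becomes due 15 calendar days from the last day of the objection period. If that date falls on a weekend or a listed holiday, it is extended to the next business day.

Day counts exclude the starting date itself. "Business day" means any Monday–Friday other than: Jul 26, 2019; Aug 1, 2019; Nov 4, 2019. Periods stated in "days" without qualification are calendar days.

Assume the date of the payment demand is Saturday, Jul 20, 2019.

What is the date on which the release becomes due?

The last day of the payment period: Jul 20, 2019 + 82 days = Oct 10, 2019.
The last day of the objection period: counting 12 business days from Thursday, Oct 10, 2019 (Oct 11, Oct 14, Oct 15, Oct 16, …, Oct 24, Oct 25, Oct 28, skipping weekends) reaches Monday, Oct 28, 2019.
The date on which the release becomes due: Oct 28, 2019 + 15 days = Nov 12, 2019. Nov 12, 2019 is a Tuesday and is not a listed holiday, so no roll-forward applies.

Nov 12, 2019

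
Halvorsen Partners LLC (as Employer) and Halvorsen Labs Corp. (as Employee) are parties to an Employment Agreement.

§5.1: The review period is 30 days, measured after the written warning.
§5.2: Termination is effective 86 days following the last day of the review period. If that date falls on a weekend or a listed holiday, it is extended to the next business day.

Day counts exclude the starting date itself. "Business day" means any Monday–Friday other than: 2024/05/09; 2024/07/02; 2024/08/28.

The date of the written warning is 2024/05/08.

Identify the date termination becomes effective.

The last day of the review period: 30 calendar days after 2024/05/08 is 2024/06/07.
Adding 86 calendar days to 2024/06/07 gives 2024/09/01, which is the date termination becomes effective. That falls on a Sunday, so it rolls to the next business day, Monday, 2024/09/02.

2024/09/02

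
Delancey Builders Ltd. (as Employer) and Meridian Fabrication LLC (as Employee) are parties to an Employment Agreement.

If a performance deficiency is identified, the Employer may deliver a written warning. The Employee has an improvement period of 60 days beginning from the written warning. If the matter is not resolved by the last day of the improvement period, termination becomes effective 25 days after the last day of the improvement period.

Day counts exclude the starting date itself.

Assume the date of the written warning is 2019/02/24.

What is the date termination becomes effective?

Adding 60 calendar days to 2019/02/24 gives 2019/04/25, which is the last day of the improvement period.
The date termination becomes effective: 25 calendar days after 2019/04/25 is 2019/05/20.

2019/05/20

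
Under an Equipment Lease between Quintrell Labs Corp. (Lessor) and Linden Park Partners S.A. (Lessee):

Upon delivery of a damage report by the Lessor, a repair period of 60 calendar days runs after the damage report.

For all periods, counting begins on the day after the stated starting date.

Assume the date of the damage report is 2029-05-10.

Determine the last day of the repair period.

The last day of the repair period: 60 calendar days after 2029-05-10 is 2029-07-09.

2029-07-09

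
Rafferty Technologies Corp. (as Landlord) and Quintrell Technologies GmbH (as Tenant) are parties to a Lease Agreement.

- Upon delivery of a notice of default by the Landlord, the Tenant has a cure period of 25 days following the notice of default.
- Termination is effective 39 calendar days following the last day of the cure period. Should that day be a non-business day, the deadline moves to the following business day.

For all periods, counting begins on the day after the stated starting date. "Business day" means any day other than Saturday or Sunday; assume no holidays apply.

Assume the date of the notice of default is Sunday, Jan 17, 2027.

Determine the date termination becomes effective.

Mar 22, 2027

Adding 25 calendar days to Jan 17, 2027 gives Feb 11, 2027, which is the last day of the cure period.
The date termination becomes effective: Feb 11, 2027 + 39 days = Mar 22, 2027. Mar 22, 2027 is a Monday, so no roll-forward applies.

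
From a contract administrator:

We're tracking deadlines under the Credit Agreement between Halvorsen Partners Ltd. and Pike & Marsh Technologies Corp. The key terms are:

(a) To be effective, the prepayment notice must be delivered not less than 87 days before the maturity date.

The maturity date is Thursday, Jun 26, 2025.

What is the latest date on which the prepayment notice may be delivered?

Jun 26, 2025 minus 87 days is Mar 31, 2025.

Mar 31, 2025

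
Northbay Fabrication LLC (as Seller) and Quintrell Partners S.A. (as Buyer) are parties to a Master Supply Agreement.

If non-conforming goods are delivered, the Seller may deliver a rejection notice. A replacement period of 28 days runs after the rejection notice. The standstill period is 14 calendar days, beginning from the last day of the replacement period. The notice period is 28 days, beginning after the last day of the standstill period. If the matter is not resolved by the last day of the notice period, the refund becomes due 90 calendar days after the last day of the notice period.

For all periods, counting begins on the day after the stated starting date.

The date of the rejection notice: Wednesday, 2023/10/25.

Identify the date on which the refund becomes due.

2024/04/02

The last day of the replacement period: 2023/10/25 + 28 days = 2023/11/22.
The last day of the standstill period: 2023/11/22 + 14 days = 2023/12/06.
The last day of the notice period: 2023/12/06 + 28 days = 2024/01/03.
The date on which the refund becomes due: 90 calendar days after 2024/01/03 is 2024/04/02.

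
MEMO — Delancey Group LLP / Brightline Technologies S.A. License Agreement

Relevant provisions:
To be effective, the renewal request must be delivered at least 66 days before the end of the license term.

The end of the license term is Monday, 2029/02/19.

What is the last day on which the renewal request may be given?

2029/02/19 minus 66 days is 2028/12/15.

2028/12/15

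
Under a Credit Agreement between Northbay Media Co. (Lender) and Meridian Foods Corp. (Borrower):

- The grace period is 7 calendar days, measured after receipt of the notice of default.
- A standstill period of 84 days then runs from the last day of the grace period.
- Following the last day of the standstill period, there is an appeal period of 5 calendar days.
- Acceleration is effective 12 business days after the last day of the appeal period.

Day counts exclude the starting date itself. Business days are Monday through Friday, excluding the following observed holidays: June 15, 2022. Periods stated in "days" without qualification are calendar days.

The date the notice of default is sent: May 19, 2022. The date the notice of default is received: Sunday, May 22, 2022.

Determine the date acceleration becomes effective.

September 13, 2022

The last day of the grace period: May 22, 2022 + 7 days = May 29, 2022.
The last day of the standstill period: May 29, 2022 + 84 days = August 21, 2022.
The last day of the appeal period: August 21, 2022 + 5 days = August 26, 2022.
The date acceleration becomes effective: 12 business days after Friday, August 26, 2022, skipping weekends — Aug 29, Aug 30, Aug 31, Sep 1, …, Sep 9, Sep 12, Sep 13 — lands on Tuesday, September 13, 2022.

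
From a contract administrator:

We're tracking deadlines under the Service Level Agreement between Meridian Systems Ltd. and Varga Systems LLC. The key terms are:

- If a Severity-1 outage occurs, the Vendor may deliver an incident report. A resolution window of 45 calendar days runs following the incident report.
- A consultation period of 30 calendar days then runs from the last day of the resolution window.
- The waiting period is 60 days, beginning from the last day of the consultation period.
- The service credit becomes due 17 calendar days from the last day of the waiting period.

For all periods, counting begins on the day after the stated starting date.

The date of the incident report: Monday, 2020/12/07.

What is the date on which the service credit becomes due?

2021/05/08

Adding 45 calendar days to 2020/12/07 gives 2021/01/21, which is the last day of the resolution window.
The last day of the consultation period: 30 calendar days after 2021/01/21 is 2021/02/20.
The last day of the waiting period: 2021/02/20 + 60 days = 2021/04/21.
The date on which the service credit becomes due: 17 calendar days after 2021/04/21 is 2021/05/08.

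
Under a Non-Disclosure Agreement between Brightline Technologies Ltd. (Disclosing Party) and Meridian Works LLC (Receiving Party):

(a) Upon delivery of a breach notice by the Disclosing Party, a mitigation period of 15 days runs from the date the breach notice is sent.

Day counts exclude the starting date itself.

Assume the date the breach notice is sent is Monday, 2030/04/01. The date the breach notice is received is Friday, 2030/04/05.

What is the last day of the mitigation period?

2030/04/16

The last day of the mitigation period: 15 calendar days after 2030/04/01 is 2030/04/16.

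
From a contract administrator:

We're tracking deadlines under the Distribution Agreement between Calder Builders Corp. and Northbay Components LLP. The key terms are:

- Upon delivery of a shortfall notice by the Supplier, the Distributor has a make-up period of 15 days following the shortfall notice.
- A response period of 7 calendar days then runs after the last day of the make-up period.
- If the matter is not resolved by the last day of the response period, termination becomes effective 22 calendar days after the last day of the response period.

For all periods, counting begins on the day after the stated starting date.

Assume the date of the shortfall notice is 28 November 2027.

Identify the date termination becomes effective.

11 January 2028

Adding 15 calendar days to 28 November 2027 gives 13 December 2027, which is the last day of the make-up period.
The last day of the response period: 7 calendar days after 13 December 2027 is 20 December 2027.
Adding 22 calendar days to 20 December 2027 gives 11 January 2028, which is the date termination becomes effective.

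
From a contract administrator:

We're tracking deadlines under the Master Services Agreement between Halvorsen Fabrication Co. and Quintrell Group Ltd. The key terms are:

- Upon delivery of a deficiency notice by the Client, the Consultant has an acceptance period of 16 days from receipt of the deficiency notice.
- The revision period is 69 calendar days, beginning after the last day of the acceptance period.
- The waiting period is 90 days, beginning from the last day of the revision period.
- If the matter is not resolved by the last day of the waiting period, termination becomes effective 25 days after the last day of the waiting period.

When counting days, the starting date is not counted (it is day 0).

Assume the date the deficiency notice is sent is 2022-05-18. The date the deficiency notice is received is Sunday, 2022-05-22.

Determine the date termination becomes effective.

2022-12-08

Adding 16 calendar days to 2022-05-22 gives 2022-06-07, which is the last day of the acceptance period.
Adding 69 calendar days to 2022-06-07 gives 2022-08-15, which is the last day of the revision period.
The last day of the waiting period: 90 calendar days after 2022-08-15 is 2022-11-13.
The date termination becomes effective: 25 calendar days after 2022-11-13 is 2022-12-08.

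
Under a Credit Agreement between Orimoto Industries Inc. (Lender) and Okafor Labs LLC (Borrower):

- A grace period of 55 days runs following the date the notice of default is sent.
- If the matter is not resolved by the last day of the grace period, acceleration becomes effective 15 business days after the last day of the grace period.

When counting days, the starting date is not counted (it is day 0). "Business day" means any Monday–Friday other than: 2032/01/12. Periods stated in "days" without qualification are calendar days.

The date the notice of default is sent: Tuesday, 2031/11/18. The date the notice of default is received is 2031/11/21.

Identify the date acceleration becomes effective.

The last day of the grace period: 2031/11/18 + 55 days = 2032/01/12.
The date acceleration becomes effective: counting 15 business days from Monday, 2032/01/12 (Jan 13, Jan 14, Jan 15, Jan 16, …, Jan 29, Jan 30, Feb 2, skipping weekends) reaches Monday, 2032/02/02.

2032/02/02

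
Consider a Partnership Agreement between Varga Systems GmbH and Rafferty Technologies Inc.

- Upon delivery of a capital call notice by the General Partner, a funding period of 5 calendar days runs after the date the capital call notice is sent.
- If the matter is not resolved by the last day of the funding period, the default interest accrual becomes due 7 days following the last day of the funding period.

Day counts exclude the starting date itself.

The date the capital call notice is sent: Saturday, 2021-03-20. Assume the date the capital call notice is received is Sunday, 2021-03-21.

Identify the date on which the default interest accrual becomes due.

2021-04-01

The last day of the funding period: 5 calendar days after 2021-03-20 is 2021-03-25.
The date on which the default interest accrual becomes due: 2021-03-25 + 7 days = 2021-04-01.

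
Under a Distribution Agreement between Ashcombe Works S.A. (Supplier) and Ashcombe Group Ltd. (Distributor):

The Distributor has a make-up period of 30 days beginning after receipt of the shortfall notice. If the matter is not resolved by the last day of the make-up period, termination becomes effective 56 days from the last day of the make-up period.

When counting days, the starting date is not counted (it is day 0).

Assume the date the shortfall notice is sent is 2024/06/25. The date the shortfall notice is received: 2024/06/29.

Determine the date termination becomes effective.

The last day of the make-up period: 30 calendar days after 2024/06/29 is 2024/07/29.
The date termination becomes effective: 56 calendar days after 2024/07/29 is 2024/09/23.

2024/09/23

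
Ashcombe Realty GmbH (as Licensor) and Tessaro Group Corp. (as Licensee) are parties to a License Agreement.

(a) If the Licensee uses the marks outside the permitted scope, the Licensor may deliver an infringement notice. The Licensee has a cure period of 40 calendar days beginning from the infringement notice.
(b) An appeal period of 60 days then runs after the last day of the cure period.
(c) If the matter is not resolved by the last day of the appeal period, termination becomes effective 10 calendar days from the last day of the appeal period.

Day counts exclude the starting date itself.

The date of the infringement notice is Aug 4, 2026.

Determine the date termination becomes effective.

Adding 40 calendar days to Aug 4, 2026 gives Sep 13, 2026, which is the last day of the cure period.
The last day of the appeal period: 60 calendar days after Sep 13, 2026 is Nov 12, 2026.
Adding 10 calendar days to Nov 12, 2026 gives Nov 22, 2026, which is the date termination becomes effective.

Nov 22, 2026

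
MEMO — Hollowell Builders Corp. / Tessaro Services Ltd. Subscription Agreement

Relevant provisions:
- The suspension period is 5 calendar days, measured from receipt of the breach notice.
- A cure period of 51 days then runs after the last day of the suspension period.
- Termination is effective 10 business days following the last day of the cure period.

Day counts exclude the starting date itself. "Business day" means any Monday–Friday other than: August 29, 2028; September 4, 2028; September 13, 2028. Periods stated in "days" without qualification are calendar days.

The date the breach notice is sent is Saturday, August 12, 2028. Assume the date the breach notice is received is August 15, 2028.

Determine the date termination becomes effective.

October 24, 2028

Adding 5 calendar days to August 15, 2028 gives August 20, 2028, which is the last day of the suspension period.
The last day of the cure period: 51 calendar days after August 20, 2028 is October 10, 2028.
From Tuesday, October 10, 2028, 10 business days (Oct 11, Oct 12, Oct 13, Oct 16, Oct 17, Oct 18, Oct 19, Oct 20, Oct 23, Oct 24, skipping weekends) brings us to Tuesday, October 24, 2028, which is the date termination becomes effective.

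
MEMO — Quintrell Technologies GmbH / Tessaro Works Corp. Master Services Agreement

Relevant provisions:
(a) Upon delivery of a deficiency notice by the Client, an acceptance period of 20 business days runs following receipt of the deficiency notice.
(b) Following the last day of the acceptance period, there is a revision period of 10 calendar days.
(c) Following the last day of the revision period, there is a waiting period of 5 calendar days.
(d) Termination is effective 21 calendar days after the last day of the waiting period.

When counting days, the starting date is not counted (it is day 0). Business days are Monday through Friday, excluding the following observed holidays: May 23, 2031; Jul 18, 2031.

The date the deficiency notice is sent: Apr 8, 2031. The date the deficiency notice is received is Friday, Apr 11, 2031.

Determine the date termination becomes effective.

From Friday, Apr 11, 2031, 20 business days (Apr 14, Apr 15, Apr 16, Apr 17, …, May 7, May 8, May 9, skipping weekends) brings us to Friday, May 9, 2031, which is the last day of the acceptance period.
Adding 10 calendar days to May 9, 2031 gives May 19, 2031, which is the last day of the revision period.
Adding 5 calendar days to May 19, 2031 gives May 24, 2031, which is the last day of the waiting period.
Adding 21 calendar days to May 24, 2031 gives Jun 14, 2031, which is the date termination becomes effective.

Jun 14, 2031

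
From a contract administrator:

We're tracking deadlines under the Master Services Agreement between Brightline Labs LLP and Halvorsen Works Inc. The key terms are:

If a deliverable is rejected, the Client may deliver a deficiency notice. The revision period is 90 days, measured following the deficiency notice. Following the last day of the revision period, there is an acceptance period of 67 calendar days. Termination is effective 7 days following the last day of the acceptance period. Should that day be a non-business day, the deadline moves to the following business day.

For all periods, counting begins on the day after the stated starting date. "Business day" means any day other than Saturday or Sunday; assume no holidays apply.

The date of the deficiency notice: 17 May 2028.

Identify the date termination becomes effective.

The last day of the revision period: 90 calendar days after 17 May 2028 is 15 August 2028.
The last day of the acceptance period: 67 calendar days after 15 August 2028 is 21 October 2028.
Adding 7 calendar days to 21 October 2028 gives 28 October 2028, which is the date termination becomes effective. That falls on a Saturday, so it rolls to the next business day, Monday, 30 October 2028.

30 October 2028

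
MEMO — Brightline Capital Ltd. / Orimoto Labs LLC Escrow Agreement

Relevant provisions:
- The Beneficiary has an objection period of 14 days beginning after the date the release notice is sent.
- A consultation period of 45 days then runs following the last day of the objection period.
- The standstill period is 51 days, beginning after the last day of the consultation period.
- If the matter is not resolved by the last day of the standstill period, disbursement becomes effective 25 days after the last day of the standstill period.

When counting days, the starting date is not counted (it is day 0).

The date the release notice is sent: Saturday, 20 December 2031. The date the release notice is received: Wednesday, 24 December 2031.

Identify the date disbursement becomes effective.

Adding 14 calendar days to 20 December 2031 gives 3 January 2032, which is the last day of the objection period.
The last day of the consultation period: 3 January 2032 + 45 days = 17 February 2032.
The last day of the standstill period: 17 February 2032 + 51 days = 8 April 2032.
Adding 25 calendar days to 8 April 2032 gives 3 May 2032, which is the date disbursement becomes effective.

3 May 2032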